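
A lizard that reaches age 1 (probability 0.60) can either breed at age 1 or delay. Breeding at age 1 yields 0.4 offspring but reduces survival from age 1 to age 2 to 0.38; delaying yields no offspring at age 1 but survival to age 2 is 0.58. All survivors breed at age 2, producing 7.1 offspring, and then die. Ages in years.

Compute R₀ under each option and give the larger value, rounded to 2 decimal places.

breed at age 1: R₀ = 0.60 × (0.4 + 0.38 × 7.1) = 0.60 × 3.0980 = 1.8588
delay to age 2: R₀ = 0.60 × (0.58 × 7.1) = 0.60 × 4.1180 = 2.4708
Higher: delay to age 2 (2.4708).

2.47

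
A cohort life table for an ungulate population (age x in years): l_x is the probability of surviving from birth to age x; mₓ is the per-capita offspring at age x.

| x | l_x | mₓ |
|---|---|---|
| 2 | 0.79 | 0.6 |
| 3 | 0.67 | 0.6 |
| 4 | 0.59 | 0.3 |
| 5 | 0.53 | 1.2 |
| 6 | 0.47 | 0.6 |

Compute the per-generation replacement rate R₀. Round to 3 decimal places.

1.971

R₀ = Σ l_x mₓ:
  age 2: 0.79 × 0.6 = 0.4740
  age 3: 0.67 × 0.6 = 0.4020
  age 4: 0.59 × 0.3 = 0.1770
  age 5: 0.53 × 1.2 = 0.6360
  age 6: 0.47 × 0.6 = 0.2820
R₀ = 0.4740 + 0.4020 + 0.1770 + 0.6360 + 0.2820 = 1.9710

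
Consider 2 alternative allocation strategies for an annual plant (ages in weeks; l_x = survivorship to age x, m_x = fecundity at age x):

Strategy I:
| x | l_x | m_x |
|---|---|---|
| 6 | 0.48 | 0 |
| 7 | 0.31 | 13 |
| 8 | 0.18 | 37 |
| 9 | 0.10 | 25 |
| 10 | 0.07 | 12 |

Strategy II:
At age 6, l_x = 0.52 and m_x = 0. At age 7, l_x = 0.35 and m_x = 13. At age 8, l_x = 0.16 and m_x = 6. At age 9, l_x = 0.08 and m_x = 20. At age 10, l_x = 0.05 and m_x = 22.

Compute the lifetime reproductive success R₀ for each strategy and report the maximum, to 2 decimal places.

14.03

Strategy I: R₀ = 0.48×0 + 0.31×13 + 0.18×37 + 0.10×25 + 0.07×12 = 14.0300
Strategy II: R₀ = 0.52×0 + 0.35×13 + 0.16×6 + 0.08×20 + 0.05×22 = 8.2100
Highest R₀: strategy I with 14.0300.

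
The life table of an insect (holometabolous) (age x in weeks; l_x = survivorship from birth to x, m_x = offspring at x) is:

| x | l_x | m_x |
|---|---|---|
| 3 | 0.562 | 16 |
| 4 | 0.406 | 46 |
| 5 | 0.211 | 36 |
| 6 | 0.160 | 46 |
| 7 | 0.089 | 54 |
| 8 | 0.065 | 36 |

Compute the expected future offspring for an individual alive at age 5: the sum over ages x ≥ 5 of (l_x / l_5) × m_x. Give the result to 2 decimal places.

104.75

l_5 = 0.211. Conditional survival from age 5 to x is l_x / l_5.
  x=5: (0.211/0.211) × 36 = 36.0000
  x=6: (0.160/0.211) × 46 = 34.8815
  x=7: (0.089/0.211) × 54 = 22.7773
  x=8: (0.065/0.211) × 36 = 11.0900
Sum = 36.0000 + 34.8815 + 22.7773 + 11.0900 = 104.7488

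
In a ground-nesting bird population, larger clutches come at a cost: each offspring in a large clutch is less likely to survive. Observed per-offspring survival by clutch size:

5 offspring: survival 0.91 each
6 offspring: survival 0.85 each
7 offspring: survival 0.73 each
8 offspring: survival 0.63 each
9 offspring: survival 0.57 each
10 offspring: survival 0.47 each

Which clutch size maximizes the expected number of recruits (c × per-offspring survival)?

Expected recruits = c × s(c):
  c=5: 5 × 0.91 = 4.550
  c=6: 6 × 0.85 = 5.100
  c=7: 7 × 0.73 = 5.110
  c=8: 8 × 0.63 = 5.040
  c=9: 9 × 0.57 = 5.130
  c=10: 10 × 0.47 = 4.700
Maximum at c = 9 (5.130 recruits).

9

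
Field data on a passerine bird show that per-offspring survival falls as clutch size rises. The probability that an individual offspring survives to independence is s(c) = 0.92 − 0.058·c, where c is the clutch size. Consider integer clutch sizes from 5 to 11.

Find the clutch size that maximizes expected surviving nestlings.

8

Expected surviving nestlings = c × s(c):
  c=5: 5 × 0.630 = 3.150
  c=6: 6 × 0.572 = 3.432
  c=7: 7 × 0.514 = 3.598
  c=8: 8 × 0.456 = 3.648
  c=9: 9 × 0.398 = 3.582
  c=10: 10 × 0.340 = 3.400
  c=11: 11 × 0.282 = 3.102
Maximum at c = 8 (3.648 surviving nestlings).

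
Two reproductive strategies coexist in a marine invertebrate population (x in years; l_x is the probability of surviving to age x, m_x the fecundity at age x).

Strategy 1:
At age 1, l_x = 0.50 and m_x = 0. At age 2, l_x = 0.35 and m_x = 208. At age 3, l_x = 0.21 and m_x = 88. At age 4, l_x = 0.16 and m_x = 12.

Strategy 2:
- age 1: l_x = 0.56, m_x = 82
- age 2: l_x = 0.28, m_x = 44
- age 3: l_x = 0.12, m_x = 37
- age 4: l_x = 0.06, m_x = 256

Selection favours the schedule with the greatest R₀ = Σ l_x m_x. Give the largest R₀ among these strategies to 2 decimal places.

Strategy 1: R₀ = 0.50×0 + 0.35×208 + 0.21×88 + 0.16×12 = 93.2000
Strategy 2: R₀ = 0.56×82 + 0.28×44 + 0.12×37 + 0.06×256 = 78.0400
Highest R₀: strategy 1 with 93.2000.

93.20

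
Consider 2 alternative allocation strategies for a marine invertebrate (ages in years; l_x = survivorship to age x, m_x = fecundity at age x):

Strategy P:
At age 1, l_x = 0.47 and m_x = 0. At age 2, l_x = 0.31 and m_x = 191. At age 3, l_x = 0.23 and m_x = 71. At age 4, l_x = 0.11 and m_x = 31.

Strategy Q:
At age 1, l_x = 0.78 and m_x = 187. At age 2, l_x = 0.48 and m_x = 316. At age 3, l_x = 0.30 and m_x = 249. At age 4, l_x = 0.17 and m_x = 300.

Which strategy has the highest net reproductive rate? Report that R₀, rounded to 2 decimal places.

423.24

Strategy P: R₀ = 0.47×0 + 0.31×191 + 0.23×71 + 0.11×31 = 78.9500
Strategy Q: R₀ = 0.78×187 + 0.48×316 + 0.30×249 + 0.17×300 = 423.2400
Highest R₀: strategy Q with 423.2400.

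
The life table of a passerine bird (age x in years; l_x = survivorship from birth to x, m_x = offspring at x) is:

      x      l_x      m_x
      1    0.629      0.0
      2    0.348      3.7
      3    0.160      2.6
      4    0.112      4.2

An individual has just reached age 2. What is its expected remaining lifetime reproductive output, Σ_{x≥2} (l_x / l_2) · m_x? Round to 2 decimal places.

l_2 = 0.348. Conditional survival from age 2 to x is l_x / l_2.
  x=2: (0.348/0.348) × 3.7 = 3.7000
  x=3: (0.160/0.348) × 2.6 = 1.1954
  x=4: (0.112/0.348) × 4.2 = 1.3517
Sum = 3.7000 + 1.1954 + 1.3517 = 6.2471

6.25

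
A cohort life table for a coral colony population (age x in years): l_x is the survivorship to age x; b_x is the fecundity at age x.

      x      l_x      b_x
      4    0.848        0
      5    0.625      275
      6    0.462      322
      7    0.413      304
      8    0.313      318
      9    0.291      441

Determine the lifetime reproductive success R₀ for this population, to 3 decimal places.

674.056

R₀ = Σ l_x b_x:
  age 4: 0.848 × 0 = 0.0000
  age 5: 0.625 × 275 = 171.8750
  age 6: 0.462 × 322 = 148.7640
  age 7: 0.413 × 304 = 125.5520
  age 8: 0.313 × 318 = 99.5340
  age 9: 0.291 × 441 = 128.3310
R₀ = 0.0000 + 171.8750 + 148.7640 + 125.5520 + 99.5340 + 128.3310 = 674.0560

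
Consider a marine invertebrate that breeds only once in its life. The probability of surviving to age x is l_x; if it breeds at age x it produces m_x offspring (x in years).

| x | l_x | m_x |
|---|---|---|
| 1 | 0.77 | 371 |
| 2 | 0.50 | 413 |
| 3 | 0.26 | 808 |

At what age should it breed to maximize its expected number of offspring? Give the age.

1

Expected offspring if breeding at age x = l_x × m_x:
  age 1: 0.77 × 371 = 285.670
  age 2: 0.50 × 413 = 206.500
  age 3: 0.26 × 808 = 210.080
Maximum at age 1 (285.670).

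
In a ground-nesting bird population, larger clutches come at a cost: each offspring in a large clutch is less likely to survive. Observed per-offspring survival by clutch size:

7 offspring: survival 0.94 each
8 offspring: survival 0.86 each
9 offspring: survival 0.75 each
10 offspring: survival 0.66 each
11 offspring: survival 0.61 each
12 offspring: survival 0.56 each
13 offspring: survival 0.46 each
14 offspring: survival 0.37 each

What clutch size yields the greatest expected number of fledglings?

Expected fledglings = c × s(c):
  c=7: 7 × 0.94 = 6.580
  c=8: 8 × 0.86 = 6.880
  c=9: 9 × 0.75 = 6.750
  c=10: 10 × 0.66 = 6.600
  c=11: 11 × 0.61 = 6.710
  c=12: 12 × 0.56 = 6.720
  c=13: 13 × 0.46 = 5.980
  c=14: 14 × 0.37 = 5.180
Maximum at c = 8 (6.880 fledglings).

8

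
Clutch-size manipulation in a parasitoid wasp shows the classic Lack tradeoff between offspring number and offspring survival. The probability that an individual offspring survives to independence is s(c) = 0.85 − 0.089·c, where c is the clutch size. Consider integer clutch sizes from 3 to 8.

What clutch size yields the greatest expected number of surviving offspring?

Expected surviving offspring = c × s(c):
  c=3: 3 × 0.583 = 1.749
  c=4: 4 × 0.494 = 1.976
  c=5: 5 × 0.405 = 2.025
  c=6: 6 × 0.316 = 1.896
  c=7: 7 × 0.227 = 1.589
  c=8: 8 × 0.138 = 1.104
Maximum at c = 5 (2.025 surviving offspring).

5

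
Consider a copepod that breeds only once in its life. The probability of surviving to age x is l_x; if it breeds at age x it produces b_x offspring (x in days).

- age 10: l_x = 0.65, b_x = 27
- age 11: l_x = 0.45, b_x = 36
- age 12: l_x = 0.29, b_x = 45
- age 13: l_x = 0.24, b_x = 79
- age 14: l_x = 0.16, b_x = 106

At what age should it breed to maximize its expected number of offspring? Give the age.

Expected offspring if breeding at age x = l_x × b_x:
  age 10: 0.65 × 27 = 17.550
  age 11: 0.45 × 36 = 16.200
  age 12: 0.29 × 45 = 13.050
  age 13: 0.24 × 79 = 18.960
  age 14: 0.16 × 106 = 16.960
Maximum at age 13 (18.960).

13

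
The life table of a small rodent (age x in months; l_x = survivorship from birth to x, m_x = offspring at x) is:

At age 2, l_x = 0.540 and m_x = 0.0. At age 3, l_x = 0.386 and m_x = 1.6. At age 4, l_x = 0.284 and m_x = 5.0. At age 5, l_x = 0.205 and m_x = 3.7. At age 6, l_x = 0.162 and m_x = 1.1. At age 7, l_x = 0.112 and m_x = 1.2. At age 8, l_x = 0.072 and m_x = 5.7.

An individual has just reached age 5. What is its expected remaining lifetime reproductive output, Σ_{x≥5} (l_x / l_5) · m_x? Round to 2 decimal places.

7.23

l_5 = 0.205. Conditional survival from age 5 to x is l_x / l_5.
  x=5: (0.205/0.205) × 3.7 = 3.7000
  x=6: (0.162/0.205) × 1.1 = 0.8693
  x=7: (0.112/0.205) × 1.2 = 0.6556
  x=8: (0.072/0.205) × 5.7 = 2.0020
Sum = 3.7000 + 0.8693 + 0.6556 + 2.0020 = 7.2268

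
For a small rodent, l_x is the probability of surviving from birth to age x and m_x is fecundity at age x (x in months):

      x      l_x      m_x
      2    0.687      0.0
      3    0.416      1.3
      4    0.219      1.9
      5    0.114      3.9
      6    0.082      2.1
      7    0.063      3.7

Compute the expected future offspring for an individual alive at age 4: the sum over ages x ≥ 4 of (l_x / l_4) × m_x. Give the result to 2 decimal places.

l_4 = 0.219. Conditional survival from age 4 to x is l_x / l_4.
  x=4: (0.219/0.219) × 1.9 = 1.9000
  x=5: (0.114/0.219) × 3.9 = 2.0301
  x=6: (0.082/0.219) × 2.1 = 0.7863
  x=7: (0.063/0.219) × 3.7 = 1.0644
Sum = 1.9000 + 2.0301 + 0.7863 + 1.0644 = 5.7808

5.78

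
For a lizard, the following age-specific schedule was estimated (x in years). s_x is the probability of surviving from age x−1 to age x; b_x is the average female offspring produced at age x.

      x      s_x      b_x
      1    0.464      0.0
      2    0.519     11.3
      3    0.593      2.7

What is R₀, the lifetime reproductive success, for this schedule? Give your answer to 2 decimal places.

Survivorship from birth: l_x = s_1·s_2·…·s_x.
  l_1 = 0.46400
  l_2 = 0.24082
  l_3 = 0.14280
R₀ = Σ l_x b_x:
  age 1: 0.46400 × 0.0 = 0.0000
  age 2: 0.24082 × 11.3 = 2.7213
  age 3: 0.14280 × 2.7 = 0.3856
R₀ = 0.0000 + 2.7213 + 0.3856 = 3.1068

3.11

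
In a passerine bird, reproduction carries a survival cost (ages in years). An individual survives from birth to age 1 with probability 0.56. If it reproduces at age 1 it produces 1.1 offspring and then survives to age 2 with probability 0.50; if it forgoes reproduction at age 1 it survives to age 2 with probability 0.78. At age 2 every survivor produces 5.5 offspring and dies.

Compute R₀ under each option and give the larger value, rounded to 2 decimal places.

2.40

breed at age 1: R₀ = 0.56 × (1.1 + 0.50 × 5.5) = 0.56 × 3.8500 = 2.1560
delay to age 2: R₀ = 0.56 × (0.78 × 5.5) = 0.56 × 4.2900 = 2.4024
Higher: delay to age 2 (2.4024).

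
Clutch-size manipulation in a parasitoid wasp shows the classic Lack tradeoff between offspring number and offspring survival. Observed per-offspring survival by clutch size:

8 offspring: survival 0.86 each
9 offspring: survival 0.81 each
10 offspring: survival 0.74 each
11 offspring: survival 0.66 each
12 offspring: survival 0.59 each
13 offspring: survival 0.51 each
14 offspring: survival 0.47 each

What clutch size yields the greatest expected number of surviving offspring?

Expected surviving offspring = c × s(c):
  c=8: 8 × 0.86 = 6.880
  c=9: 9 × 0.81 = 7.290
  c=10: 10 × 0.74 = 7.400
  c=11: 11 × 0.66 = 7.260
  c=12: 12 × 0.59 = 7.080
  c=13: 13 × 0.51 = 6.630
  c=14: 14 × 0.47 = 6.580
Maximum at c = 10 (7.400 surviving offspring).

10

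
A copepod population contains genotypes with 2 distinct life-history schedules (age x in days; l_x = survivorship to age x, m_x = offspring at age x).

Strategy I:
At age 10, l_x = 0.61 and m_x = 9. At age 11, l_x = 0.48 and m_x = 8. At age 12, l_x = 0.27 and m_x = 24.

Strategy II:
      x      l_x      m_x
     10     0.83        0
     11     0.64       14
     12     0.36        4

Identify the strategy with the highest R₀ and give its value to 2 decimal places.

Strategy I: R₀ = 0.61×9 + 0.48×8 + 0.27×24 = 15.8100
Strategy II: R₀ = 0.83×0 + 0.64×14 + 0.36×4 = 10.4000
Highest R₀: strategy I with 15.8100.

15.81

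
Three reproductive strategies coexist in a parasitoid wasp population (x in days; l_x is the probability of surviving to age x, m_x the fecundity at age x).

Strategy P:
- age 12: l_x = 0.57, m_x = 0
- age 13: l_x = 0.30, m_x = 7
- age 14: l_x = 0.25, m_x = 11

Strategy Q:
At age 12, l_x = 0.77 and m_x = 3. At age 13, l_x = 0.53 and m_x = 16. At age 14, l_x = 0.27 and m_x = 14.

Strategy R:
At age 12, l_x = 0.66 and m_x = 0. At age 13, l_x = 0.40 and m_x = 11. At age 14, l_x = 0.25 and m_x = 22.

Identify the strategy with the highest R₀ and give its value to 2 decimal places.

14.57

Strategy P: R₀ = 0.57×0 + 0.30×7 + 0.25×11 = 4.8500
Strategy Q: R₀ = 0.77×3 + 0.53×16 + 0.27×14 = 14.5700
Strategy R: R₀ = 0.66×0 + 0.40×11 + 0.25×22 = 9.9000
Highest R₀: strategy Q with 14.5700.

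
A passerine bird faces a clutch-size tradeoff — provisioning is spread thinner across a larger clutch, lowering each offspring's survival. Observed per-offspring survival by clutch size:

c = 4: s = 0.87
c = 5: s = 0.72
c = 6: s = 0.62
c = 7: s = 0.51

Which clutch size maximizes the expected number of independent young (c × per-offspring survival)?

6

Expected independent young = c × s(c):
  c=4: 4 × 0.87 = 3.480
  c=5: 5 × 0.72 = 3.600
  c=6: 6 × 0.62 = 3.720
  c=7: 7 × 0.51 = 3.570
Maximum at c = 6 (3.720 independent young).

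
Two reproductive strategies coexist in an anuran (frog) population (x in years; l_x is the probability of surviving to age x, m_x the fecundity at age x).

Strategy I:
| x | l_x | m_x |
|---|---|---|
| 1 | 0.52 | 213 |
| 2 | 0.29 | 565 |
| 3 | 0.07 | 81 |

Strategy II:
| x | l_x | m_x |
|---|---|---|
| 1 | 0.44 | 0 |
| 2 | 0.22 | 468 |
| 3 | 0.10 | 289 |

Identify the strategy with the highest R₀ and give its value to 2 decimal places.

280.28

Strategy I: R₀ = 0.52×213 + 0.29×565 + 0.07×81 = 280.2800
Strategy II: R₀ = 0.44×0 + 0.22×468 + 0.10×289 = 131.8600
Highest R₀: strategy I with 280.2800.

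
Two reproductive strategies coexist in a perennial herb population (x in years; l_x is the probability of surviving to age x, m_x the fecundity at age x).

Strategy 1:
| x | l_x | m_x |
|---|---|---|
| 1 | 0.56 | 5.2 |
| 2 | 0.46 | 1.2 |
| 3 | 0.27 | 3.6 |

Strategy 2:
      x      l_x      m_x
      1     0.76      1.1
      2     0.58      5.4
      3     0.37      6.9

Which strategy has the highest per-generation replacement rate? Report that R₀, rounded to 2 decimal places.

6.52

Strategy 1: R₀ = 0.56×5.2 + 0.46×1.2 + 0.27×3.6 = 4.4360
Strategy 2: R₀ = 0.76×1.1 + 0.58×5.4 + 0.37×6.9 = 6.5210
Highest R₀: strategy 2 with 6.5210.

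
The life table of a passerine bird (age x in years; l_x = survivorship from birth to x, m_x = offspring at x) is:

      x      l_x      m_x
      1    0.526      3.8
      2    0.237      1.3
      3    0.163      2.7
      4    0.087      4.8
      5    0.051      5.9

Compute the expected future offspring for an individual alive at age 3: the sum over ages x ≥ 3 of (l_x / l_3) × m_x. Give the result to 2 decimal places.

l_3 = 0.163. Conditional survival from age 3 to x is l_x / l_3.
  x=3: (0.163/0.163) × 2.7 = 2.7000
  x=4: (0.087/0.163) × 4.8 = 2.5620
  x=5: (0.051/0.163) × 5.9 = 1.8460
Sum = 2.7000 + 2.5620 + 1.8460 = 7.1080

7.11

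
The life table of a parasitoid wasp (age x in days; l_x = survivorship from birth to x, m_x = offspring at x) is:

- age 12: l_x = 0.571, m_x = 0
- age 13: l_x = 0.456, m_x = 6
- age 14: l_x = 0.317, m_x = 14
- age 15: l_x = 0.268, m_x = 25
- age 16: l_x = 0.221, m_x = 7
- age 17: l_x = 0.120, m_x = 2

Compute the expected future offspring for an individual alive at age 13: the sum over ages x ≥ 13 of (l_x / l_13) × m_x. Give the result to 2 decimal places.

34.34

l_13 = 0.456. Conditional survival from age 13 to x is l_x / l_13.
  x=13: (0.456/0.456) × 6 = 6.0000
  x=14: (0.317/0.456) × 14 = 9.7325
  x=15: (0.268/0.456) × 25 = 14.6930
  x=16: (0.221/0.456) × 7 = 3.3925
  x=17: (0.120/0.456) × 2 = 0.5263
Sum = 6.0000 + 9.7325 + 14.6930 + 3.3925 + 0.5263 = 34.3443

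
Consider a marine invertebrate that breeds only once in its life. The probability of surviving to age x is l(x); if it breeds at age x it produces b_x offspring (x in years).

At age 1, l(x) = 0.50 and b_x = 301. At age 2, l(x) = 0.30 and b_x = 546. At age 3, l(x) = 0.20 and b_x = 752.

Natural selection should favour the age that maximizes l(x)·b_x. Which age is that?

2

Expected offspring if breeding at age x = l(x) × b_x:
  age 1: 0.50 × 301 = 150.500
  age 2: 0.30 × 546 = 163.800
  age 3: 0.20 × 752 = 150.400
Maximum at age 2 (163.800).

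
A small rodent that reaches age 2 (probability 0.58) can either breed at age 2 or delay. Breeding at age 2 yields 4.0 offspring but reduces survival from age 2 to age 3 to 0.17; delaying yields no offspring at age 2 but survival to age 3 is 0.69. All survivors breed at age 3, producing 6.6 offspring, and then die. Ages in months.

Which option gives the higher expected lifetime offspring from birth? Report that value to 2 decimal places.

2.97

breed at age 2: R₀ = 0.58 × (4.0 + 0.17 × 6.6) = 0.58 × 5.1220 = 2.9708
delay to age 3: R₀ = 0.58 × (0.69 × 6.6) = 0.58 × 4.5540 = 2.6413
Higher: breed at age 2 (2.9708).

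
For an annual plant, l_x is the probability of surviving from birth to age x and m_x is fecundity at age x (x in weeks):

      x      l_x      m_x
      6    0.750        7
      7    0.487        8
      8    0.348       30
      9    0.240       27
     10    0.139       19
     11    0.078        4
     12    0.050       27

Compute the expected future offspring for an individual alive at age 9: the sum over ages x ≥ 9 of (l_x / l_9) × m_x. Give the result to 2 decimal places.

l_9 = 0.240. Conditional survival from age 9 to x is l_x / l_9.
  x=9: (0.240/0.240) × 27 = 27.0000
  x=10: (0.139/0.240) × 19 = 11.0042
  x=11: (0.078/0.240) × 4 = 1.3000
  x=12: (0.050/0.240) × 27 = 5.6250
Sum = 27.0000 + 11.0042 + 1.3000 + 5.6250 = 44.9292

44.93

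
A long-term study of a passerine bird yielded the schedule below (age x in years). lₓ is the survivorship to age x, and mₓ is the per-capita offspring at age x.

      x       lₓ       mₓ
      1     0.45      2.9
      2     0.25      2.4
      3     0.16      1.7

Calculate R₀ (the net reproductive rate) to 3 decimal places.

R₀ = Σ lₓ mₓ:
  age 1: 0.45 × 2.9 = 1.3050
  age 2: 0.25 × 2.4 = 0.6000
  age 3: 0.16 × 1.7 = 0.2720
R₀ = 1.3050 + 0.6000 + 0.2720 = 2.1770

2.177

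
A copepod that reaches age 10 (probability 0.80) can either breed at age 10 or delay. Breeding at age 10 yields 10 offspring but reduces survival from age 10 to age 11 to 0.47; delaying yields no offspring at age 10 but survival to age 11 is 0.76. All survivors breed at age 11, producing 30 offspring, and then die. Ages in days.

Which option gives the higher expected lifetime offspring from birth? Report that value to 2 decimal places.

19.28

breed at age 10: R₀ = 0.80 × (10 + 0.47 × 30) = 0.80 × 24.1000 = 19.2800
delay to age 11: R₀ = 0.80 × (0.76 × 30) = 0.80 × 22.8000 = 18.2400
Higher: breed at age 10 (19.2800).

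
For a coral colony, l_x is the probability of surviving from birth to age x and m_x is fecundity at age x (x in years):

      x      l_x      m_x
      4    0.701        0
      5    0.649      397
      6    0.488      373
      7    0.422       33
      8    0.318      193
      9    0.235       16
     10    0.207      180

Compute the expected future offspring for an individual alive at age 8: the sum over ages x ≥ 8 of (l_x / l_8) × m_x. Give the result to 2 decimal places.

l_8 = 0.318. Conditional survival from age 8 to x is l_x / l_8.
  x=8: (0.318/0.318) × 193 = 193.0000
  x=9: (0.235/0.318) × 16 = 11.8239
  x=10: (0.207/0.318) × 180 = 117.1698
Sum = 193.0000 + 11.8239 + 117.1698 = 321.9937

321.99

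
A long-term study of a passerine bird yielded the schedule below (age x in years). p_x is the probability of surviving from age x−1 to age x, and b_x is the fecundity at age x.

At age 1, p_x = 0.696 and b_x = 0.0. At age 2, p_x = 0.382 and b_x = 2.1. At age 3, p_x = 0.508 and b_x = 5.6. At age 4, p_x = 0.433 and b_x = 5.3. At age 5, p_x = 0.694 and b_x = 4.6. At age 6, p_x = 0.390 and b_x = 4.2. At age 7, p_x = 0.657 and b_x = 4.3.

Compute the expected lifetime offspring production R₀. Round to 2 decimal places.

Survivorship from birth: l_x = p_1·p_2·…·p_x.
  l_1 = 0.69600
  l_2 = 0.26587
  l_3 = 0.13506
  l_4 = 0.05848
  l_5 = 0.04059
  l_6 = 0.01583
  l_7 = 0.01040
R₀ = Σ l_x b_x:
  age 1: 0.69600 × 0.0 = 0.0000
  age 2: 0.26587 × 2.1 = 0.5583
  age 3: 0.13506 × 5.6 = 0.7563
  age 4: 0.05848 × 5.3 = 0.3099
  age 5: 0.04059 × 4.6 = 0.1867
  age 6: 0.01583 × 4.2 = 0.0665
  age 7: 0.01040 × 4.3 = 0.0447
R₀ = 0.0000 + 0.5583 + 0.7563 + 0.3099 + 0.1867 + 0.0665 + 0.0447 = 1.9225

1.92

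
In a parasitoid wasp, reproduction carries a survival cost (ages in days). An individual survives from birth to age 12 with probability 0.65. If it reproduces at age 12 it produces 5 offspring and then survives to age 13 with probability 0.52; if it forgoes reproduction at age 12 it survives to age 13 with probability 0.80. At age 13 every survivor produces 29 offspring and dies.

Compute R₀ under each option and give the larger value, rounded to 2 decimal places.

15.08

breed at age 12: R₀ = 0.65 × (5 + 0.52 × 29) = 0.65 × 20.0800 = 13.0520
delay to age 13: R₀ = 0.65 × (0.80 × 29) = 0.65 × 23.2000 = 15.0800
Higher: delay to age 13 (15.0800).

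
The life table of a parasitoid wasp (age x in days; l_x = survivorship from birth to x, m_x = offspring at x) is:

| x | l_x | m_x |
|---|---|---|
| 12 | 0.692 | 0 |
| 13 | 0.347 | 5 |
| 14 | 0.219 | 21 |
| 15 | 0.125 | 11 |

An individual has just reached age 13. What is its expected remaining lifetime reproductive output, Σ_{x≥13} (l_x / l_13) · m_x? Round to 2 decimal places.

22.22

l_13 = 0.347. Conditional survival from age 13 to x is l_x / l_13.
  x=13: (0.347/0.347) × 5 = 5.0000
  x=14: (0.219/0.347) × 21 = 13.2536
  x=15: (0.125/0.347) × 11 = 3.9625
Sum = 5.0000 + 13.2536 + 3.9625 = 22.2161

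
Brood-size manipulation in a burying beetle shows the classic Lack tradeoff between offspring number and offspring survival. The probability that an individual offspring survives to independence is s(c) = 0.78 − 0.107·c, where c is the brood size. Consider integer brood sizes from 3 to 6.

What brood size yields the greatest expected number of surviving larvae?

4

Expected surviving larvae = c × s(c):
  c=3: 3 × 0.459 = 1.377
  c=4: 4 × 0.352 = 1.408
  c=5: 5 × 0.245 = 1.225
  c=6: 6 × 0.138 = 0.828
Maximum at c = 4 (1.408 surviving larvae).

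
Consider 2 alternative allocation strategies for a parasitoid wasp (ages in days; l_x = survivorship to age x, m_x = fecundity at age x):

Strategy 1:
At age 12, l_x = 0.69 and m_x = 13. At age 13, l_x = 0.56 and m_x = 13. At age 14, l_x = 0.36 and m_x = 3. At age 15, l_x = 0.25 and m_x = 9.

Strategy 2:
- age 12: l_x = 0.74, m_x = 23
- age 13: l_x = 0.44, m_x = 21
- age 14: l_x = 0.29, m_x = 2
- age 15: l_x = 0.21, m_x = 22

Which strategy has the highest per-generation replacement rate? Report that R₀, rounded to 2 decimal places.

Strategy 1: R₀ = 0.69×13 + 0.56×13 + 0.36×3 + 0.25×9 = 19.5800
Strategy 2: R₀ = 0.74×23 + 0.44×21 + 0.29×2 + 0.21×22 = 31.4600
Highest R₀: strategy 2 with 31.4600.

31.46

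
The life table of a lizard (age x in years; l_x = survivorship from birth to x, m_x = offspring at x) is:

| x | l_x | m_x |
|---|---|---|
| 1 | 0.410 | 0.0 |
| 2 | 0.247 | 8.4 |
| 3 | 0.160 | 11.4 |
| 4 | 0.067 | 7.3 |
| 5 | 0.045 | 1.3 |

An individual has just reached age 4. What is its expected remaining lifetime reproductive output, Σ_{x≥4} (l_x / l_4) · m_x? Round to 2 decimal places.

8.17

l_4 = 0.067. Conditional survival from age 4 to x is l_x / l_4.
  x=4: (0.067/0.067) × 7.3 = 7.3000
  x=5: (0.045/0.067) × 1.3 = 0.8731
Sum = 7.3000 + 0.8731 = 8.1731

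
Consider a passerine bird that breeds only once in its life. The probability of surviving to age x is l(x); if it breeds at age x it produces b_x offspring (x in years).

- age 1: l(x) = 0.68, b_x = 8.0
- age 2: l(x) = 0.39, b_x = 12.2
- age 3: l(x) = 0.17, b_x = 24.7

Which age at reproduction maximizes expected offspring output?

Expected offspring if breeding at age x = l(x) × b_x:
  age 1: 0.68 × 8.0 = 5.440
  age 2: 0.39 × 12.2 = 4.758
  age 3: 0.17 × 24.7 = 4.199
Maximum at age 1 (5.440).

1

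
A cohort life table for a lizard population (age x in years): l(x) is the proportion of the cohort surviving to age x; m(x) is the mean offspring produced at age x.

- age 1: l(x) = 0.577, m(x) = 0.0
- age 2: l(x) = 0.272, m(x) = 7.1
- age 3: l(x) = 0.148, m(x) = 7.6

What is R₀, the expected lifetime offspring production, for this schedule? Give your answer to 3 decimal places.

3.056

R₀ = Σ l(x) m(x):
  age 1: 0.577 × 0.0 = 0.0000
  age 2: 0.272 × 7.1 = 1.9312
  age 3: 0.148 × 7.6 = 1.1248
R₀ = 0.0000 + 1.9312 + 1.1248 = 3.0560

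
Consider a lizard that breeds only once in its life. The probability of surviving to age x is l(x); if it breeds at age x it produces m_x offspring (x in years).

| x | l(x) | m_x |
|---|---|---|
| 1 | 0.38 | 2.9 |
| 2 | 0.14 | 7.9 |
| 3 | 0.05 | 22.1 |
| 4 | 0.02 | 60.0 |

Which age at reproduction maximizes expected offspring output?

Expected offspring if breeding at age x = l(x) × m_x:
  age 1: 0.38 × 2.9 = 1.102
  age 2: 0.14 × 7.9 = 1.106
  age 3: 0.05 × 22.1 = 1.105
  age 4: 0.02 × 60.0 = 1.200
Maximum at age 4 (1.200).

4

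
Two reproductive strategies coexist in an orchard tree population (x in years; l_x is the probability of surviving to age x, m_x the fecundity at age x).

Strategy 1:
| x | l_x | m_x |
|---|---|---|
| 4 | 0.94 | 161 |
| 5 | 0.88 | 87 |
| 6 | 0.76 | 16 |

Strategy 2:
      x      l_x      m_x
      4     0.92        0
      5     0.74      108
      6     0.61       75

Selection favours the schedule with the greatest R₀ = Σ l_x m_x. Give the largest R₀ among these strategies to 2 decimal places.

Strategy 1: R₀ = 0.94×161 + 0.88×87 + 0.76×16 = 240.0600
Strategy 2: R₀ = 0.92×0 + 0.74×108 + 0.61×75 = 125.6700
Highest R₀: strategy 1 with 240.0600.

240.06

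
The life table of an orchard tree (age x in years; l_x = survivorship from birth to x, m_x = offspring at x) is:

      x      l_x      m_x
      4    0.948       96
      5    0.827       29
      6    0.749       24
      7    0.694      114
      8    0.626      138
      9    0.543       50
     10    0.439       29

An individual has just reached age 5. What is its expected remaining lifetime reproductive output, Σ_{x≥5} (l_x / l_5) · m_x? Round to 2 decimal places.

299.09

l_5 = 0.827. Conditional survival from age 5 to x is l_x / l_5.
  x=5: (0.827/0.827) × 29 = 29.0000
  x=6: (0.749/0.827) × 24 = 21.7364
  x=7: (0.694/0.827) × 114 = 95.6663
  x=8: (0.626/0.827) × 138 = 104.4595
  x=9: (0.543/0.827) × 50 = 32.8295
  x=10: (0.439/0.827) × 29 = 15.3942
Sum = 29.0000 + 21.7364 + 95.6663 + 104.4595 + 32.8295 + 15.3942 = 299.0859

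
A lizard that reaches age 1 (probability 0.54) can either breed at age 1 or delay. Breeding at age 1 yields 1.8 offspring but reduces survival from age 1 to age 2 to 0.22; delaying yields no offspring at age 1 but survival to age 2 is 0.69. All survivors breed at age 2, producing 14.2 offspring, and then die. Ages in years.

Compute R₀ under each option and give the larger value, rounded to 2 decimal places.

5.29

breed at age 1: R₀ = 0.54 × (1.8 + 0.22 × 14.2) = 0.54 × 4.9240 = 2.6590
delay to age 2: R₀ = 0.54 × (0.69 × 14.2) = 0.54 × 9.7980 = 5.2909
Higher: delay to age 2 (5.2909).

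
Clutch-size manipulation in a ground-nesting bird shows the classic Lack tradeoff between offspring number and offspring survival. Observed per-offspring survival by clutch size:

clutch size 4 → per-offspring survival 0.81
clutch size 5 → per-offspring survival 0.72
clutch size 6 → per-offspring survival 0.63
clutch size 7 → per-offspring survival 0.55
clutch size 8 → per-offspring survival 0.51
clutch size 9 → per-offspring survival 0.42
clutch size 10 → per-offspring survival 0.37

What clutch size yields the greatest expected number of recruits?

8

Expected recruits = c × s(c):
  c=4: 4 × 0.81 = 3.240
  c=5: 5 × 0.72 = 3.600
  c=6: 6 × 0.63 = 3.780
  c=7: 7 × 0.55 = 3.850
  c=8: 8 × 0.51 = 4.080
  c=9: 9 × 0.42 = 3.780
  c=10: 10 × 0.37 = 3.700
Maximum at c = 8 (4.080 recruits).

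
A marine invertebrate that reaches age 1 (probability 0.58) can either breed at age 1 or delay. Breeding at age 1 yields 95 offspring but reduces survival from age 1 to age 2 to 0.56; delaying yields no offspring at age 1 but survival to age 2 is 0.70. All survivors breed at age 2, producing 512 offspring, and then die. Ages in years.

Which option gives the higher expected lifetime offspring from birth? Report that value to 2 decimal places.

breed at age 1: R₀ = 0.58 × (95 + 0.56 × 512) = 0.58 × 381.7200 = 221.3976
delay to age 2: R₀ = 0.58 × (0.70 × 512) = 0.58 × 358.4000 = 207.8720
Higher: breed at age 1 (221.3976).

221.40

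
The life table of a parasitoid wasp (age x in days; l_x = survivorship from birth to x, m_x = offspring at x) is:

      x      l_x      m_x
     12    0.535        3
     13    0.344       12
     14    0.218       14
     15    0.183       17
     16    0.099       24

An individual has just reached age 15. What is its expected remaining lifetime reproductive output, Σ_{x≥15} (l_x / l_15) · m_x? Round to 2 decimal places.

l_15 = 0.183. Conditional survival from age 15 to x is l_x / l_15.
  x=15: (0.183/0.183) × 17 = 17.0000
  x=16: (0.099/0.183) × 24 = 12.9836
Sum = 17.0000 + 12.9836 = 29.9836

29.98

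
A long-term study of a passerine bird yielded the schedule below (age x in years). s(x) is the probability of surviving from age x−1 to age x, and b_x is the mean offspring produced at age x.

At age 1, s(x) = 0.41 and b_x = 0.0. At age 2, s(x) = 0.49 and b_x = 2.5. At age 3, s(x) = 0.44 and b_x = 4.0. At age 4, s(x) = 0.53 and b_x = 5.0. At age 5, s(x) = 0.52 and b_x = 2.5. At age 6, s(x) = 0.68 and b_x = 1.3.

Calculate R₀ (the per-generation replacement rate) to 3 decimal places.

Survivorship from birth: l_x = s_1·s_2·…·s_x.
  l_1 = 0.41000
  l_2 = 0.20090
  l_3 = 0.08840
  l_4 = 0.04685
  l_5 = 0.02436
  l_6 = 0.01657
R₀ = Σ l_x b_x:
  age 1: 0.41000 × 0.0 = 0.0000
  age 2: 0.20090 × 2.5 = 0.5022
  age 3: 0.08840 × 4.0 = 0.3536
  age 4: 0.04685 × 5.0 = 0.2343
  age 5: 0.02436 × 2.5 = 0.0609
  age 6: 0.01657 × 1.3 = 0.0215
R₀ = 0.0000 + 0.5022 + 0.3536 + 0.2343 + 0.0609 + 0.0215 = 1.1725

1.173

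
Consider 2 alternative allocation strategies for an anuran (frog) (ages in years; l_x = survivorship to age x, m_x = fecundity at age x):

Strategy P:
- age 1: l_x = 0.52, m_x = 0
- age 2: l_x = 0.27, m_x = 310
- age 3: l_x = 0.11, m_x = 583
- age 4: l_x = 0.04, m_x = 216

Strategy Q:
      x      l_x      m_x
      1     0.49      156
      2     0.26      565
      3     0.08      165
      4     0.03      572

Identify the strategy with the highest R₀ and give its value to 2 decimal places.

253.70

Strategy P: R₀ = 0.52×0 + 0.27×310 + 0.11×583 + 0.04×216 = 156.4700
Strategy Q: R₀ = 0.49×156 + 0.26×565 + 0.08×165 + 0.03×572 = 253.7000
Highest R₀: strategy Q with 253.7000.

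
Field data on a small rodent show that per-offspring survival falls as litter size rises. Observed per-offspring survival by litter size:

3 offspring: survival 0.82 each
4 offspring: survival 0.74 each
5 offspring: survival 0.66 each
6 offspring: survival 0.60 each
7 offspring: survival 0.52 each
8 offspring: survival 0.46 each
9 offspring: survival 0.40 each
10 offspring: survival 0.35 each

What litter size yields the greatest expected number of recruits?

8

Expected recruits = c × s(c):
  c=3: 3 × 0.82 = 2.460
  c=4: 4 × 0.74 = 2.960
  c=5: 5 × 0.66 = 3.300
  c=6: 6 × 0.60 = 3.600
  c=7: 7 × 0.52 = 3.640
  c=8: 8 × 0.46 = 3.680
  c=9: 9 × 0.40 = 3.600
  c=10: 10 × 0.35 = 3.500
Maximum at c = 8 (3.680 recruits).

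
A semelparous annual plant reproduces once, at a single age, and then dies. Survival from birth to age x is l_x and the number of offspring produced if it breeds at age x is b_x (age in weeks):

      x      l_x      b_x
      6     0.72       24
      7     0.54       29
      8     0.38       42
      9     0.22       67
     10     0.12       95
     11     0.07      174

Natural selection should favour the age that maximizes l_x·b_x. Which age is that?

Expected offspring if breeding at age x = l_x × b_x:
  age 6: 0.72 × 24 = 17.280
  age 7: 0.54 × 29 = 15.660
  age 8: 0.38 × 42 = 15.960
  age 9: 0.22 × 67 = 14.740
  age 10: 0.12 × 95 = 11.400
  age 11: 0.07 × 174 = 12.180
Maximum at age 6 (17.280).

6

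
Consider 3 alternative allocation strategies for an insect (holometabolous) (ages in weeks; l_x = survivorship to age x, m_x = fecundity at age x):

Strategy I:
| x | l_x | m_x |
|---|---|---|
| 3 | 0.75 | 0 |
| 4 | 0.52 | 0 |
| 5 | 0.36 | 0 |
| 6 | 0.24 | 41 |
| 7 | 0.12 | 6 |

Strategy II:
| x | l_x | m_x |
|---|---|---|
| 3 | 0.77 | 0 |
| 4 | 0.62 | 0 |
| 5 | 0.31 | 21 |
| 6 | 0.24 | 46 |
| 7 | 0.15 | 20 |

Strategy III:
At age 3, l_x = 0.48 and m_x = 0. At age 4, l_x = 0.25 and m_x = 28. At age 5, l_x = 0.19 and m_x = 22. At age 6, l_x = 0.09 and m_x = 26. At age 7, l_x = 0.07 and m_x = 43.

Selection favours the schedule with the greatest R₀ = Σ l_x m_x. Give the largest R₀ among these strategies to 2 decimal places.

Strategy I: R₀ = 0.75×0 + 0.52×0 + 0.36×0 + 0.24×41 + 0.12×6 = 10.5600
Strategy II: R₀ = 0.77×0 + 0.62×0 + 0.31×21 + 0.24×46 + 0.15×20 = 20.5500
Strategy III: R₀ = 0.48×0 + 0.25×28 + 0.19×22 + 0.09×26 + 0.07×43 = 16.5300
Highest R₀: strategy II with 20.5500.

20.55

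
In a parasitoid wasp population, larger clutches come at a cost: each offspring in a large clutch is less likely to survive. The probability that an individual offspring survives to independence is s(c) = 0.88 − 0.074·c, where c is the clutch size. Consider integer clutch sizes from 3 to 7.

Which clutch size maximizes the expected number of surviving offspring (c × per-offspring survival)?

Expected surviving offspring = c × s(c):
  c=3: 3 × 0.658 = 1.974
  c=4: 4 × 0.584 = 2.336
  c=5: 5 × 0.510 = 2.550
  c=6: 6 × 0.436 = 2.616
  c=7: 7 × 0.362 = 2.534
Maximum at c = 6 (2.616 surviving offspring).

6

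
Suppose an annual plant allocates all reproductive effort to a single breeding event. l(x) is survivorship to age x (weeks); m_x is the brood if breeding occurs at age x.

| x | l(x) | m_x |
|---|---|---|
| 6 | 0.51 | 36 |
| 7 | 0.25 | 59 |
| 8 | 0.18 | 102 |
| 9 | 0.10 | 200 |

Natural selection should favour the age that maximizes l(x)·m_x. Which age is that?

Expected offspring if breeding at age x = l(x) × m_x:
  age 6: 0.51 × 36 = 18.360
  age 7: 0.25 × 59 = 14.750
  age 8: 0.18 × 102 = 18.360
  age 9: 0.10 × 200 = 20.000
Maximum at age 9 (20.000).

9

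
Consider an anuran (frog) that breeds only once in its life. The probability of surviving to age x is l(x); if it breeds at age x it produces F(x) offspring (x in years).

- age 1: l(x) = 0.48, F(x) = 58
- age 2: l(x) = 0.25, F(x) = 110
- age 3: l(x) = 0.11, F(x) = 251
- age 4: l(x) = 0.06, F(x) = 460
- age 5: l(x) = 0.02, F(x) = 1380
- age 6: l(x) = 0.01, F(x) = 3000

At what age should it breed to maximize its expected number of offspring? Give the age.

Expected offspring if breeding at age x = l(x) × F(x):
  age 1: 0.48 × 58 = 27.840
  age 2: 0.25 × 110 = 27.500
  age 3: 0.11 × 251 = 27.610
  age 4: 0.06 × 460 = 27.600
  age 5: 0.02 × 1380 = 27.600
  age 6: 0.01 × 3000 = 30.000
Maximum at age 6 (30.000).

6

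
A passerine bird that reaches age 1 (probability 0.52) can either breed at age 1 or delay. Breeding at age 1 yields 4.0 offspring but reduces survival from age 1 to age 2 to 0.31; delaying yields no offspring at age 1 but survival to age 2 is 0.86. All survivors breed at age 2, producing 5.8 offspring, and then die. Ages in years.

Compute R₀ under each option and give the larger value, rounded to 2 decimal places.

3.01

breed at age 1: R₀ = 0.52 × (4.0 + 0.31 × 5.8) = 0.52 × 5.7980 = 3.0150
delay to age 2: R₀ = 0.52 × (0.86 × 5.8) = 0.52 × 4.9880 = 2.5938
Higher: breed at age 1 (3.0150).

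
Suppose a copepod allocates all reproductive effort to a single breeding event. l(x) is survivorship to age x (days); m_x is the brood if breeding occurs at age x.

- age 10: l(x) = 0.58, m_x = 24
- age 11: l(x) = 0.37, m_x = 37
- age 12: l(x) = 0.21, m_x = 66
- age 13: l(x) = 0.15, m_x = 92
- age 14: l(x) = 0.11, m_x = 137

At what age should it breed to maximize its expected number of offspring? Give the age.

Expected offspring if breeding at age x = l(x) × m_x:
  age 10: 0.58 × 24 = 13.920
  age 11: 0.37 × 37 = 13.690
  age 12: 0.21 × 66 = 13.860
  age 13: 0.15 × 92 = 13.800
  age 14: 0.11 × 137 = 15.070
Maximum at age 14 (15.070).

14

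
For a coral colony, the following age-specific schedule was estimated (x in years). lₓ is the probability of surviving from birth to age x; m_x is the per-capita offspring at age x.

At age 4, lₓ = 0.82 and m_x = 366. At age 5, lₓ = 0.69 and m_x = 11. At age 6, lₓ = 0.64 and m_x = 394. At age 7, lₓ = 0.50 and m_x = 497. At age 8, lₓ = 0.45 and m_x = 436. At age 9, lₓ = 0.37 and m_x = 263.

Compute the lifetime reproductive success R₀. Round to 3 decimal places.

R₀ = Σ lₓ m_x:
  age 4: 0.82 × 366 = 300.1200
  age 5: 0.69 × 11 = 7.5900
  age 6: 0.64 × 394 = 252.1600
  age 7: 0.50 × 497 = 248.5000
  age 8: 0.45 × 436 = 196.2000
  age 9: 0.37 × 263 = 97.3100
R₀ = 300.1200 + 7.5900 + 252.1600 + 248.5000 + 196.2000 + 97.3100 = 1101.8800

1101.880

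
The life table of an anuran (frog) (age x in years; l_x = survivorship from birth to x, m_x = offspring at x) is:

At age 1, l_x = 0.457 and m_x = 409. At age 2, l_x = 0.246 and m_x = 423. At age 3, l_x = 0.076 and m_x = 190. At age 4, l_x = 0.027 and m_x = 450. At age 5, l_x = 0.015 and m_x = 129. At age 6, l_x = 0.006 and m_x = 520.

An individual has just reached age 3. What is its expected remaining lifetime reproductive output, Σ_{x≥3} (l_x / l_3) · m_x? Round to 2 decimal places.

l_3 = 0.076. Conditional survival from age 3 to x is l_x / l_3.
  x=3: (0.076/0.076) × 190 = 190.0000
  x=4: (0.027/0.076) × 450 = 159.8684
  x=5: (0.015/0.076) × 129 = 25.4605
  x=6: (0.006/0.076) × 520 = 41.0526
Sum = 190.0000 + 159.8684 + 25.4605 + 41.0526 = 416.3816

416.38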